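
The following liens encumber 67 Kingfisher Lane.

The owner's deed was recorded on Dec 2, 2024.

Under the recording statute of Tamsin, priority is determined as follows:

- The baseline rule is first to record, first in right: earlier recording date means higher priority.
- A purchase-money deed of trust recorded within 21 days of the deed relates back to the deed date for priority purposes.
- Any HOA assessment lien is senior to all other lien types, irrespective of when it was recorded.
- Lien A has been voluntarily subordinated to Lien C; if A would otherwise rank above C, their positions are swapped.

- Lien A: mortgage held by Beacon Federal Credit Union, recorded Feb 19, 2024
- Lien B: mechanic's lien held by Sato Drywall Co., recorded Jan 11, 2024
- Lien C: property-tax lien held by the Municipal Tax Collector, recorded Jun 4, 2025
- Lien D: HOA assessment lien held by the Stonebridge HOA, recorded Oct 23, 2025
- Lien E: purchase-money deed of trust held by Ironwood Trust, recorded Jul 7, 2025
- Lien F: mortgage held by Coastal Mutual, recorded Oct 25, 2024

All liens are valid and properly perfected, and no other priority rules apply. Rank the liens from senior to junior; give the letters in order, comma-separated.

Effective dates: E was recorded 217 days after the deed — beyond 21 days — so no relation-back applies.
D, as an HOA assessment lien, has superpriority and ranks first.
Among the remaining liens, by effective date: B (Jan 11, 2024), A (Feb 19, 2024), F (Oct 25, 2024), C (Jun 4, 2025), E (Jul 7, 2025).
A would otherwise be senior to C, so under the subordination agreement A and C exchange positions.

D, B, C, F, A, E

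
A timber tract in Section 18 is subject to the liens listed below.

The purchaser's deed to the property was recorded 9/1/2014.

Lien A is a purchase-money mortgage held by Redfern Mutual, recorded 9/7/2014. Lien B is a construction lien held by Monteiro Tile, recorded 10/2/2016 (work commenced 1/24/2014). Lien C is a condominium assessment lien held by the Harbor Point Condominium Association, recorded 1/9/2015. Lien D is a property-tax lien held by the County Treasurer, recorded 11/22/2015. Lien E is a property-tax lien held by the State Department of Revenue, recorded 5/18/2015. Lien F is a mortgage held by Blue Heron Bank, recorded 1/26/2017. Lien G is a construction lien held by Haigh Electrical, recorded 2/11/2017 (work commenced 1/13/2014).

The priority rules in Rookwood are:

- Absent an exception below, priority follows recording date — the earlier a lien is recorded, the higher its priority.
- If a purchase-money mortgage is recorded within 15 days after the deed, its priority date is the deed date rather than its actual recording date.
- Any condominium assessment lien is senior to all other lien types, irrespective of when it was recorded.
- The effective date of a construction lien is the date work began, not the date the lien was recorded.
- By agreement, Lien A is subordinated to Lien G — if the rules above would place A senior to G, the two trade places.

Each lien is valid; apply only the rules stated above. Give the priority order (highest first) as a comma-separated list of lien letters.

First, effective dates: A relates back to the deed date 9/1/2014; B's effective date is 1/24/2014, when work began; G relates back to 1/13/2014 (work commenced).
As a condominium assessment lien, C is senior to every other lien.
Remaining liens by effective date: G (1/13/2014), B (1/24/2014), A (9/1/2014), E (5/18/2015), D (11/22/2015), F (1/26/2017).
Since A is not senior to G, the subordination leaves the order unchanged.

C, G, B, A, E, D, F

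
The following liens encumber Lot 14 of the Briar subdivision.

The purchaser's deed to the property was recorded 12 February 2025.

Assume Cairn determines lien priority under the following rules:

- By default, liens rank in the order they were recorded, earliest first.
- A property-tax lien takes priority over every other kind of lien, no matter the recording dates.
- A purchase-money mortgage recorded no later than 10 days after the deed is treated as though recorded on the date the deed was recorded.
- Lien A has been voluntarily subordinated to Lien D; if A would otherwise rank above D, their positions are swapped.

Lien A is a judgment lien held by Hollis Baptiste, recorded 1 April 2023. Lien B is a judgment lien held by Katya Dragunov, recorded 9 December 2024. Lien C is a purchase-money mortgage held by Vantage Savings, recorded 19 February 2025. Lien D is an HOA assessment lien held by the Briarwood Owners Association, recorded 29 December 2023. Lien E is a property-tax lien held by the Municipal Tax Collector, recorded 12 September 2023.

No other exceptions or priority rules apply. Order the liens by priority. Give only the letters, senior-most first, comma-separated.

Effective dates after the stated exceptions: C relates back to the deed date 12 February 2025.
E, as a property-tax lien, has superpriority and ranks first.
Remaining liens by effective date: A (1 April 2023), D (29 December 2023), B (9 December 2024), C (12 February 2025).
A is senior to D before the subordination, so the two trade places.

E, D, A, B, C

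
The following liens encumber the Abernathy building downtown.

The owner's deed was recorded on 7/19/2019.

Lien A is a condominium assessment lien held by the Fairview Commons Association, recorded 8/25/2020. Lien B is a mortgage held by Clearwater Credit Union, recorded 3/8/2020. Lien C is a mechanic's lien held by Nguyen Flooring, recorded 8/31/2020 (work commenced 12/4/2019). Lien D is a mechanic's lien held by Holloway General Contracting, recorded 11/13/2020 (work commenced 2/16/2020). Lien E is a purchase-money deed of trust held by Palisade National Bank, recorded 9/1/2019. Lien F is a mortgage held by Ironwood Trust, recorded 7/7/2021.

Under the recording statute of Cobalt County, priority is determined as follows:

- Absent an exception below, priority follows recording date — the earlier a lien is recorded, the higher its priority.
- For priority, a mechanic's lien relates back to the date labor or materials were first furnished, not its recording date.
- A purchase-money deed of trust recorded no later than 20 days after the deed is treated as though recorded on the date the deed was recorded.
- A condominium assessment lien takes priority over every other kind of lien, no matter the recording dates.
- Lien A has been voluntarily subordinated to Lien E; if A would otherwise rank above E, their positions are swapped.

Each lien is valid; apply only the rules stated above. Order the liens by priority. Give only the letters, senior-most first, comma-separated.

E, A, C, D, B, F

Adjusting effective dates: C is treated as recorded 12/4/2019, the work-commencement date; D's effective date is 2/16/2020, when work began; E was recorded 44 days after the deed, outside the 20-day window, so it keeps its recording date.
As a condominium assessment lien, A is senior to every other lien.
The other liens, earliest effective date first: E (9/1/2019), C (12/4/2019), D (2/16/2020), B (3/8/2020), F (7/7/2021).
The subordination applies — A was senior to E — so A and E swap.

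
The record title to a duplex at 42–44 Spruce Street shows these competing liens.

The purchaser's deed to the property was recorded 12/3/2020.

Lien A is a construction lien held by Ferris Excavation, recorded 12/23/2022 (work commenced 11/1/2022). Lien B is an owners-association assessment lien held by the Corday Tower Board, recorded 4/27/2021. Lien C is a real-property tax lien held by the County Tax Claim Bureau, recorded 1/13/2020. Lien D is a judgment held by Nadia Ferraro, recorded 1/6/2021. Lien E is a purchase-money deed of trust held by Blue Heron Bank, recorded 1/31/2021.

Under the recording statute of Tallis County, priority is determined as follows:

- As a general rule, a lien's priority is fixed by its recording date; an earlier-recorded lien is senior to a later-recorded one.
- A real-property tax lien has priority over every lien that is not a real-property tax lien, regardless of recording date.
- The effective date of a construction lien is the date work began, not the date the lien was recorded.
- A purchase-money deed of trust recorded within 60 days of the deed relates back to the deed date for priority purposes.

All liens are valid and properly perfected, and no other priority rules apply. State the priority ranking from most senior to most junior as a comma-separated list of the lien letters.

First, effective dates: A relates back to 11/1/2022 (work commenced); E relates back to the deed date 12/3/2020.
C is a real-property tax lien and takes priority over every other lien.
The other liens, earliest effective date first: E (12/3/2020), D (1/6/2021), B (4/27/2021), A (11/1/2022).

C, E, D, B, A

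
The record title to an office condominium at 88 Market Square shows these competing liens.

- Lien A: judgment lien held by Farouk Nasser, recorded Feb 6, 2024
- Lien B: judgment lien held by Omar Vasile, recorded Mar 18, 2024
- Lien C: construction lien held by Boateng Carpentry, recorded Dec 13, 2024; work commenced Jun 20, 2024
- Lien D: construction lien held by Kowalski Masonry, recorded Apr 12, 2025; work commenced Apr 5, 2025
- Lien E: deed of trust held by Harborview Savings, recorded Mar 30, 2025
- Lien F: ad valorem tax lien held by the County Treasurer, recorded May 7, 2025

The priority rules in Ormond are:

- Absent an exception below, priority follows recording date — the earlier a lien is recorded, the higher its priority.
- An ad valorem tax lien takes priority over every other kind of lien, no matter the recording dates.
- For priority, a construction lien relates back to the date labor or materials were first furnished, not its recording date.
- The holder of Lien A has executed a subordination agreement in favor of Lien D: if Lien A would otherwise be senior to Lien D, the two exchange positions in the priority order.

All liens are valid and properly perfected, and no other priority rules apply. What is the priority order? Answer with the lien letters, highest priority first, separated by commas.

F, D, B, C, E, A

Effective dates: C relates back to Jun 20, 2024 (work commenced); D is treated as recorded Apr 5, 2025, the work-commencement date.
As an ad valorem tax lien, F is senior to every other lien.
Ordering the rest by effective date: A (Feb 6, 2024), B (Mar 18, 2024), C (Jun 20, 2024), E (Mar 30, 2025), D (Apr 5, 2025).
A would otherwise be senior to D, so under the subordination agreement A and D exchange positions.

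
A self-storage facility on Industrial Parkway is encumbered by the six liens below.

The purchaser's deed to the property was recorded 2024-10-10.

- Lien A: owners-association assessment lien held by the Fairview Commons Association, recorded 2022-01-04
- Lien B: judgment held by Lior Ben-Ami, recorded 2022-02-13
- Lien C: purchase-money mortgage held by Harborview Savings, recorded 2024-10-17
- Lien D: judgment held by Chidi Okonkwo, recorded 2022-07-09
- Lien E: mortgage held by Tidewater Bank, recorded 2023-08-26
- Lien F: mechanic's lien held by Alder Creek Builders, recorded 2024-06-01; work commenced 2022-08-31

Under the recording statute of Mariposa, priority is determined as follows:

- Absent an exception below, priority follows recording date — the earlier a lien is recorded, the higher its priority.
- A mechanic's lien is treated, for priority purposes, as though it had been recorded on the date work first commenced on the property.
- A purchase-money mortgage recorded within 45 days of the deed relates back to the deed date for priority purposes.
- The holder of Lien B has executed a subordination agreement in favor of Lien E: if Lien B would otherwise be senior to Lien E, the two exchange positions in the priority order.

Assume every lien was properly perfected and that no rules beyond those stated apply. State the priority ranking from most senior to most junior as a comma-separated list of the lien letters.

A, E, D, F, B, C

Effective dates: C's effective date is the deed date, 2024-10-10; F relates back to 2022-08-31 (work commenced).
Ordering by effective date: A (2022-01-04), B (2022-02-13), D (2022-07-09), F (2022-08-31), E (2023-08-26), C (2024-10-10).
Because B would otherwise rank above E, the subordination swaps them.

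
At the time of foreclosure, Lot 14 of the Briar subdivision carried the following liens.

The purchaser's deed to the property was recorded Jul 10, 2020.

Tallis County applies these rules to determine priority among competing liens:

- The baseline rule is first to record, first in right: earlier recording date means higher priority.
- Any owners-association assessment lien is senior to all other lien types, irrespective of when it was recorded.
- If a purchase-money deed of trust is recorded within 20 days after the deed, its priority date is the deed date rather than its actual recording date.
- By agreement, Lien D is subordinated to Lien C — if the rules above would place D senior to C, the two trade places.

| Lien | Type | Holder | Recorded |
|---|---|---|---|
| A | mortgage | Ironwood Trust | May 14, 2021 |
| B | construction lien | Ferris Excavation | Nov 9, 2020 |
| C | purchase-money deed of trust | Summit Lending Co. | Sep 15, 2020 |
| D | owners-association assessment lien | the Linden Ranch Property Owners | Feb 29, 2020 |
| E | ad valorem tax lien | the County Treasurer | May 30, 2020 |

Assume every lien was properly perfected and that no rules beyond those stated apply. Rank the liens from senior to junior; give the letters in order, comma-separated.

First, effective dates: C was recorded 67 days after the deed — beyond 20 days — so no relation-back applies.
As an owners-association assessment lien, D is senior to every other lien.
Ordering the rest by effective date: E (May 30, 2020), C (Sep 15, 2020), B (Nov 9, 2020), A (May 14, 2021).
The subordination applies — D was senior to C — so D and C swap.

C, E, D, B, A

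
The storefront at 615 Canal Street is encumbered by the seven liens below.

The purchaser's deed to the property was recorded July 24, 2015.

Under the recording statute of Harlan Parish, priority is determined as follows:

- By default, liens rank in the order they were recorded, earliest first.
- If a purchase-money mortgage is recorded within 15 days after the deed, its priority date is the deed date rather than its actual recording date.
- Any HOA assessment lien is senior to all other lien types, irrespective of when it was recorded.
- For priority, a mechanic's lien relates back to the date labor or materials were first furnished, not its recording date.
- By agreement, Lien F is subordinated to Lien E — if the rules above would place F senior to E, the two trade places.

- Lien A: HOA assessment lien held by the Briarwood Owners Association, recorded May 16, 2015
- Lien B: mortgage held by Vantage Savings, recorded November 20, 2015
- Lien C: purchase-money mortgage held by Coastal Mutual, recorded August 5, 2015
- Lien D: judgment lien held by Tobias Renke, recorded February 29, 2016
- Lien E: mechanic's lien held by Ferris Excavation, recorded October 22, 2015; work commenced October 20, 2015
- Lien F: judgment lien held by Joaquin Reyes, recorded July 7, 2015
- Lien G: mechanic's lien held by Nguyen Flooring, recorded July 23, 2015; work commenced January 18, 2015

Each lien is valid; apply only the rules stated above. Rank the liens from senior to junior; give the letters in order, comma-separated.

Effective dates after the stated exceptions: C's effective date is the deed date, July 24, 2015; E is treated as recorded October 20, 2015, the work-commencement date; G's effective date is January 18, 2015, when work began.
A, as an HOA assessment lien, has superpriority and ranks first.
Ordering the rest by effective date: G (January 18, 2015), F (July 7, 2015), C (July 24, 2015), E (October 20, 2015), B (November 20, 2015), D (February 29, 2016).
Because F would otherwise rank above E, the subordination swaps them.

A, G, E, C, F, B, D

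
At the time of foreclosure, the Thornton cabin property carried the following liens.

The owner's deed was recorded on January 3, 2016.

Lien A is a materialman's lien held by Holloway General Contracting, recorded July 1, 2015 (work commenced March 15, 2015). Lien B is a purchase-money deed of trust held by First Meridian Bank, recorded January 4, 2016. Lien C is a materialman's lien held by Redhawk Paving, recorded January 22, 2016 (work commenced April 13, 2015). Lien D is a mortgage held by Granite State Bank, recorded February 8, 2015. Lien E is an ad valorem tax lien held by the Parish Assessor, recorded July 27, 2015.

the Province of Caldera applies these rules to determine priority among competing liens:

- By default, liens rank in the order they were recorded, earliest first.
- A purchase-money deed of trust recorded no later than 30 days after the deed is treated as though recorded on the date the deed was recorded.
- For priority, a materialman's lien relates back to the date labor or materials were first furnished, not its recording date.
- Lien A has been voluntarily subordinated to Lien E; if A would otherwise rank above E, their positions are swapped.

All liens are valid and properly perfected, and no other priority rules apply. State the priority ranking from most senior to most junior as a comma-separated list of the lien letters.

D, E, C, A, B

Effective dates after the stated exceptions: A's effective date is March 15, 2015, when work began; B's effective date is the deed date, January 3, 2016; C relates back to April 13, 2015 (work commenced).
By effective date, earliest first: D (February 8, 2015), A (March 15, 2015), C (April 13, 2015), E (July 27, 2015), B (January 3, 2016).
Because A would otherwise rank above E, the subordination swaps them.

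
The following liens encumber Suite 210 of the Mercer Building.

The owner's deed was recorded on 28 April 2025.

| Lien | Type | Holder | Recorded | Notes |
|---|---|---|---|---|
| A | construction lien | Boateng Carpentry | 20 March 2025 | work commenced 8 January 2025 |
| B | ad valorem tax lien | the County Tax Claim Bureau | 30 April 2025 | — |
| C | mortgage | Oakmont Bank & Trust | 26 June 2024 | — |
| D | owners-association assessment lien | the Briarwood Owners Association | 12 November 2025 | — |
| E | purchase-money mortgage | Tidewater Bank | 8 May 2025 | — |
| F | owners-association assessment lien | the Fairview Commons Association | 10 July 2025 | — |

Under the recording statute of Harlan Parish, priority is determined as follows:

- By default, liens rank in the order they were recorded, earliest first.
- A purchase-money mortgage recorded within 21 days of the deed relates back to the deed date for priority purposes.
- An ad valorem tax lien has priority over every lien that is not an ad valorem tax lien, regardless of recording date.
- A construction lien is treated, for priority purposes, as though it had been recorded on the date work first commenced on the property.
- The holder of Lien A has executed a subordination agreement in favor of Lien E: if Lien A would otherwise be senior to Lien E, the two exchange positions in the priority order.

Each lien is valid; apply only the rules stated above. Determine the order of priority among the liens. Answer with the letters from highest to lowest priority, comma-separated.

First, effective dates: A's effective date is 8 January 2025, when work began; E's effective date is the deed date, 28 April 2025.
B is an ad valorem tax lien, so it outranks all other liens regardless of date.
Among the remaining liens, by effective date: C (26 June 2024), A (8 January 2025), E (28 April 2025), F (10 July 2025), D (12 November 2025).
Because A would otherwise rank above E, the subordination swaps them.

B, C, E, A, F, D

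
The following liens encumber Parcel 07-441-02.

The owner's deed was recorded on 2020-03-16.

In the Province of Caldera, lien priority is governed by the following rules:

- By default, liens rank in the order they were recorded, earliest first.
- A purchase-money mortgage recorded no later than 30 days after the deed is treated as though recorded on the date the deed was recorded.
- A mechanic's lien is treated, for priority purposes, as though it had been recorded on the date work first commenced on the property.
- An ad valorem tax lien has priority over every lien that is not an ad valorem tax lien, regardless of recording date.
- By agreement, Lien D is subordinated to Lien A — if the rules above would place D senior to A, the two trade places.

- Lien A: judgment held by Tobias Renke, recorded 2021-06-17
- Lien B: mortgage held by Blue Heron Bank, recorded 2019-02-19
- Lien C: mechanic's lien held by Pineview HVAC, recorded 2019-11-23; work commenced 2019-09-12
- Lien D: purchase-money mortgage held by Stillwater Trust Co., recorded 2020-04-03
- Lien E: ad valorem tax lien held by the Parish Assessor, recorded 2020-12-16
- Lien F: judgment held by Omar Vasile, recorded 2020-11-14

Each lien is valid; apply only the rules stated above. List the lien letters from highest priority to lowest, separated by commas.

E, B, C, A, F, D

First, effective dates: C relates back to 2019-09-12 (work commenced); D's effective date is the deed date, 2020-03-16.
E is an ad valorem tax lien and takes priority over every other lien.
Ordering the rest by effective date: B (2019-02-19), C (2019-09-12), D (2020-03-16), F (2020-11-14), A (2021-06-17).
D is senior to A before the subordination, so the two trade places.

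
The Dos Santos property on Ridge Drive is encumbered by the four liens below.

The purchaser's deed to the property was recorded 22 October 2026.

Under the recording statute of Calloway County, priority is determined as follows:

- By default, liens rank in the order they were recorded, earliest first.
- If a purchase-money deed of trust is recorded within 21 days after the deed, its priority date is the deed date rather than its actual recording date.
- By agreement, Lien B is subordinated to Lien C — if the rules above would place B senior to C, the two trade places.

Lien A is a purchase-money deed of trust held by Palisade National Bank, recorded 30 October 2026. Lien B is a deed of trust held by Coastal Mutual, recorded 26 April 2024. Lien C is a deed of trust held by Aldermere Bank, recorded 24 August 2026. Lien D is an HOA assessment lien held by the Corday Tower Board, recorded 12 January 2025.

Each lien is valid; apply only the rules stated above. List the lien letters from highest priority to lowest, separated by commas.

Adjusting effective dates: A was recorded within the 21-day window, so its effective date is the deed date 22 October 2026.
By effective date: B (26 April 2024), D (12 January 2025), C (24 August 2026), A (22 October 2026).
B would otherwise be senior to C, so under the subordination agreement B and C exchange positions.

C, D, B, A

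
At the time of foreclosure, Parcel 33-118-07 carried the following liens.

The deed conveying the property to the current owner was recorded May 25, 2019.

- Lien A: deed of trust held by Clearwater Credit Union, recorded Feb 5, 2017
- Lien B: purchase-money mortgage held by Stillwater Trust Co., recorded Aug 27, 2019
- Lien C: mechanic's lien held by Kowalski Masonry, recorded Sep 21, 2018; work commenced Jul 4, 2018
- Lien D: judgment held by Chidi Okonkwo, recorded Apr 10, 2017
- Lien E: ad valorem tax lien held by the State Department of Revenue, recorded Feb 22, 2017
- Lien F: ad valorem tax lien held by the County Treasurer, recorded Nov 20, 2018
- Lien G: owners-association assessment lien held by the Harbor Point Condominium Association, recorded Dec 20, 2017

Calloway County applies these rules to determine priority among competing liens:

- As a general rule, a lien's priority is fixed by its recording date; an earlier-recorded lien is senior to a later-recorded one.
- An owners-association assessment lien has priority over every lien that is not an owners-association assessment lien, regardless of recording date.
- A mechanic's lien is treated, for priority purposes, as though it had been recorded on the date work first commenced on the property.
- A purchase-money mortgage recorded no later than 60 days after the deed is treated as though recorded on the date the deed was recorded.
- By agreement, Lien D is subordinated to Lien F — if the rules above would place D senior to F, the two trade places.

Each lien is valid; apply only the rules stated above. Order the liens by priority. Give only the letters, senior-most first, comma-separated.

Effective dates: B missed the 60-day window (94 days after the deed), so its recording date stands; C is treated as recorded Jul 4, 2018, the work-commencement date.
G is an owners-association assessment lien, so it outranks all other liens regardless of date.
Ordering the rest by effective date: A (Feb 5, 2017), E (Feb 22, 2017), D (Apr 10, 2017), C (Jul 4, 2018), F (Nov 20, 2018), B (Aug 27, 2019).
The subordination applies — D was senior to F — so D and F swap.

G, A, E, F, C, D, B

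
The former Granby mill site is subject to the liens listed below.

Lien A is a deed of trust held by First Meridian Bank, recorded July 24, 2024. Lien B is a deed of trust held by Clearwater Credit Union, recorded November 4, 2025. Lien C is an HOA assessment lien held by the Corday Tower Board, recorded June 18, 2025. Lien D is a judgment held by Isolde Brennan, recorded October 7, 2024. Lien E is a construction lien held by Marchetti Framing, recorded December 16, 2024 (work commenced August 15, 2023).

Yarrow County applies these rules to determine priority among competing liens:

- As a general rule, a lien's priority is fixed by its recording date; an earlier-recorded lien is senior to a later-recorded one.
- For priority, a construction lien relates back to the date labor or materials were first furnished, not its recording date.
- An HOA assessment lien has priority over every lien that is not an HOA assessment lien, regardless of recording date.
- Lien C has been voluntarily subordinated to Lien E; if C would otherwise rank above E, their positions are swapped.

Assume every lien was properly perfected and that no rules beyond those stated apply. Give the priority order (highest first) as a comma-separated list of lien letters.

E, C, A, D, B

First, effective dates: E's effective date is August 15, 2023, when work began.
C is an HOA assessment lien, so it outranks all other liens regardless of date.
Remaining liens by effective date: E (August 15, 2023), A (July 24, 2024), D (October 7, 2024), B (November 4, 2025).
C is senior to E before the subordination, so the two trade places.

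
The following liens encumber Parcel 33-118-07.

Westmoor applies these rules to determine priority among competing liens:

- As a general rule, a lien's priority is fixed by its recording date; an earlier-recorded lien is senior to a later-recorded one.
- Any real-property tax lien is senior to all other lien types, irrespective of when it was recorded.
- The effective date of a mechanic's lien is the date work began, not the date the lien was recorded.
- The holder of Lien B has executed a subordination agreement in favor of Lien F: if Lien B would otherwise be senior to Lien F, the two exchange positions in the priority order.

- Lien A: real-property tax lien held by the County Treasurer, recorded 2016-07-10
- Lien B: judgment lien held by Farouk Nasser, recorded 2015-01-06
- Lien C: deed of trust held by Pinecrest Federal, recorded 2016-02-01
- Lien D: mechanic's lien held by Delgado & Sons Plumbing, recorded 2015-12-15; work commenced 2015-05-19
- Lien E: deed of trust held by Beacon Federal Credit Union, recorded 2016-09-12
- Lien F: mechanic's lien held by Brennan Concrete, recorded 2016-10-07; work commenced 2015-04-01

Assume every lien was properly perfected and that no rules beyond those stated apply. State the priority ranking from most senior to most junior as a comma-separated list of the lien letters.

A, F, B, D, C, E

Effective dates: D is treated as recorded 2015-05-19, the work-commencement date; F's effective date is 2015-04-01, when work began.
As a real-property tax lien, A is senior to every other lien.
Remaining liens by effective date: B (2015-01-06), F (2015-04-01), D (2015-05-19), C (2016-02-01), E (2016-09-12).
Because B would otherwise rank above F, the subordination swaps them.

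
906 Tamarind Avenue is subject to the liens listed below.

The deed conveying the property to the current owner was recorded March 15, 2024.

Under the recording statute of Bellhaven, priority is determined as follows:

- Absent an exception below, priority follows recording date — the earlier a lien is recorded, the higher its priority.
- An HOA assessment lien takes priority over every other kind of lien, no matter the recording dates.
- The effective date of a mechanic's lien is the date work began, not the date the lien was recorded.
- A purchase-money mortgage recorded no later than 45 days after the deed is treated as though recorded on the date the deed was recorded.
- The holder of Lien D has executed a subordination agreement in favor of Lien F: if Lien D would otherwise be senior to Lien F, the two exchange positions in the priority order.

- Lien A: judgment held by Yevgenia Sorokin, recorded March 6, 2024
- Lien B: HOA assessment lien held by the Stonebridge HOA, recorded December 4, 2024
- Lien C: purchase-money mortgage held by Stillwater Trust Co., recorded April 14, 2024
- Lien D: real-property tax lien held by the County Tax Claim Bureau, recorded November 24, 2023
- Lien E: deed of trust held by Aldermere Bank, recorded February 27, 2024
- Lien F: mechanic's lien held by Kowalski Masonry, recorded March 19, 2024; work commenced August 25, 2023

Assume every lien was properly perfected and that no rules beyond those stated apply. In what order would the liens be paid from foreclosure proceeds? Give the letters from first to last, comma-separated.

Adjusting effective dates: C's effective date is the deed date, March 15, 2024; F's effective date is August 25, 2023, when work began.
B, as an HOA assessment lien, has superpriority and ranks first.
The other liens, earliest effective date first: F (August 25, 2023), D (November 24, 2023), E (February 27, 2024), A (March 6, 2024), C (March 15, 2024).
D is already junior to F, so the subordination agreement changes nothing.

B, F, D, E, A, C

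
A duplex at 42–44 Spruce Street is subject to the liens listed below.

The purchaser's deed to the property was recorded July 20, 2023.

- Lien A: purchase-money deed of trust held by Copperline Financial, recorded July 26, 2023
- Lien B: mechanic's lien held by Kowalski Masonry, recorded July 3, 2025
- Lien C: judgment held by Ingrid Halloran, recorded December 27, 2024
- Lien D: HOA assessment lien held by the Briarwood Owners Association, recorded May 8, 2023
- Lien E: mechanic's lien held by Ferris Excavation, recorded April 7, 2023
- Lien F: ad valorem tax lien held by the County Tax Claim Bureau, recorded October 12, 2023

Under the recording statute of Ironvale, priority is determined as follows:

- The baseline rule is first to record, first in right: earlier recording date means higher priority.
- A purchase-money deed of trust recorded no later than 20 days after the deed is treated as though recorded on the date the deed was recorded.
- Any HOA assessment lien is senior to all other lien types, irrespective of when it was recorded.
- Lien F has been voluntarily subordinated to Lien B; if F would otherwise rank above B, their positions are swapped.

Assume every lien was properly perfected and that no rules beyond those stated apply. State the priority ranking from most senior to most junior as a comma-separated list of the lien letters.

D, E, A, B, C, F

First, effective dates: A's effective date is the deed date, July 20, 2023.
D is an HOA assessment lien and takes priority over every other lien.
Remaining liens by effective date: E (April 7, 2023), A (July 20, 2023), F (October 12, 2023), C (December 27, 2024), B (July 3, 2025).
F is senior to B before the subordination, so the two trade places.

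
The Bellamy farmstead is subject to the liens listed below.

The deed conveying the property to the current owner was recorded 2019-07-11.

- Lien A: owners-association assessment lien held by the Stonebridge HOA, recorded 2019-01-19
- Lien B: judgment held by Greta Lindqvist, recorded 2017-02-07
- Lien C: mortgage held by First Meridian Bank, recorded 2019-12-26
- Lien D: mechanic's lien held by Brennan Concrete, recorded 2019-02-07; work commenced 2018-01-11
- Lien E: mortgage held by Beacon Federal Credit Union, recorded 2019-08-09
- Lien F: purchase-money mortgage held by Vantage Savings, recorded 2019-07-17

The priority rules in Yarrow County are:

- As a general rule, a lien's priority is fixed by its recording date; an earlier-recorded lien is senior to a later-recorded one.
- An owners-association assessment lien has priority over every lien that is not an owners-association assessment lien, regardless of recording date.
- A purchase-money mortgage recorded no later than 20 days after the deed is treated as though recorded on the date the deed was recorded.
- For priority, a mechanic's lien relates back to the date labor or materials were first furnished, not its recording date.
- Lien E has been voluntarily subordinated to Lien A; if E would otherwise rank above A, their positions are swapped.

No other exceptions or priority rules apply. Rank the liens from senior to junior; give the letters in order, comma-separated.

First, effective dates: D's effective date is 2018-01-11, when work began; F's effective date is the deed date, 2019-07-11.
As an owners-association assessment lien, A is senior to every other lien.
Among the remaining liens, by effective date: B (2017-02-07), D (2018-01-11), F (2019-07-11), E (2019-08-09), C (2019-12-26).
E already ranks below A; the subordination has no effect.

A, B, D, F, E, C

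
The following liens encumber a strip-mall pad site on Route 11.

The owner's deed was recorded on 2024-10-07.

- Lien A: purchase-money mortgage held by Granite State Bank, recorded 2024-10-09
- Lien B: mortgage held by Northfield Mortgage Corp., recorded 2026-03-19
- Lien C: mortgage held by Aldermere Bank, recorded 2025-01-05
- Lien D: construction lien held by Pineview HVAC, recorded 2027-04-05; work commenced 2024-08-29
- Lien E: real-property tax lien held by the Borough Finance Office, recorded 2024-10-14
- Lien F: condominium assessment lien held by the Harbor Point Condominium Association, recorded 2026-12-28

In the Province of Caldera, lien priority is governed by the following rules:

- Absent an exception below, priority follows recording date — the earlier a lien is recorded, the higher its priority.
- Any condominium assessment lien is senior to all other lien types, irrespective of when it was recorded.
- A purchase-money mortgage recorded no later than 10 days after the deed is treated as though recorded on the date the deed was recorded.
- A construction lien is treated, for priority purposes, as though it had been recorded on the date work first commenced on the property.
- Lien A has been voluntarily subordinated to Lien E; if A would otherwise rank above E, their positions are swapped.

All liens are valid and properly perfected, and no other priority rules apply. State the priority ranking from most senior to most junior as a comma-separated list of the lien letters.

Effective dates: A's effective date is the deed date, 2024-10-07; D's effective date is 2024-08-29, when work began.
F is a condominium assessment lien, so it outranks all other liens regardless of date.
Ordering the rest by effective date: D (2024-08-29), A (2024-10-07), E (2024-10-14), C (2025-01-05), B (2026-03-19).
A would otherwise be senior to E, so under the subordination agreement A and E exchange positions.

F, D, E, A, C, B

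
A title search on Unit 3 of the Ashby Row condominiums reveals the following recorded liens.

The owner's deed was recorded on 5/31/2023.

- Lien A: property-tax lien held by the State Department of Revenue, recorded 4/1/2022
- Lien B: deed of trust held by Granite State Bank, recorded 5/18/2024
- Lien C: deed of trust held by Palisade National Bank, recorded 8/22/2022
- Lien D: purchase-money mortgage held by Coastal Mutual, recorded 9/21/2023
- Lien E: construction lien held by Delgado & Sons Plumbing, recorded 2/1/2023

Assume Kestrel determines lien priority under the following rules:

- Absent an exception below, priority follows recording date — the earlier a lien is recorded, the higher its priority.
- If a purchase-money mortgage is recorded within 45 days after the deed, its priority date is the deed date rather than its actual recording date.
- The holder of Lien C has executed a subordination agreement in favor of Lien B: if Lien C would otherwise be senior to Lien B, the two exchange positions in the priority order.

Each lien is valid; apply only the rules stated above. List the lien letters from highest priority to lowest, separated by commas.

First, effective dates: D missed the 45-day window (113 days after the deed), so its recording date stands.
Sorted by effective date: A (4/1/2022), C (8/22/2022), E (2/1/2023), D (9/21/2023), B (5/18/2024).
The subordination applies — C was senior to B — so C and B swap.

A, B, E, D, C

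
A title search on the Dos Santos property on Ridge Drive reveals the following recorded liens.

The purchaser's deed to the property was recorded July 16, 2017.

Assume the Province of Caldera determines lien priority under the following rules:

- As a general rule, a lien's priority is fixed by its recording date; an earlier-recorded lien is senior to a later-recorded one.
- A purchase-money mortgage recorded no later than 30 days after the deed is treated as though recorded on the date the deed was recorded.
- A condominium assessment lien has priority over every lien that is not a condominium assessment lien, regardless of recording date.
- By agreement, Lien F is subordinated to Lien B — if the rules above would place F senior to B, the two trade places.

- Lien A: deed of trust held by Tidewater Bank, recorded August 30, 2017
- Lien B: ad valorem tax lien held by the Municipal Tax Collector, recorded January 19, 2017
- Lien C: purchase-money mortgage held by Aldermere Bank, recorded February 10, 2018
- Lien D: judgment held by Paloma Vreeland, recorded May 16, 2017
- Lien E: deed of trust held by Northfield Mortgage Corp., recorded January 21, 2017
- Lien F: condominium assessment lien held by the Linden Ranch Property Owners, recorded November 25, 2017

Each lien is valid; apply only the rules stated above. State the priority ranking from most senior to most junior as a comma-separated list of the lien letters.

B, F, E, D, A, C

Effective dates after the stated exceptions: C was recorded 209 days after the deed — beyond 30 days — so no relation-back applies.
F, as a condominium assessment lien, has superpriority and ranks first.
Remaining liens by effective date: B (January 19, 2017), E (January 21, 2017), D (May 16, 2017), A (August 30, 2017), C (February 10, 2018).
F would otherwise be senior to B, so under the subordination agreement F and B exchange positions.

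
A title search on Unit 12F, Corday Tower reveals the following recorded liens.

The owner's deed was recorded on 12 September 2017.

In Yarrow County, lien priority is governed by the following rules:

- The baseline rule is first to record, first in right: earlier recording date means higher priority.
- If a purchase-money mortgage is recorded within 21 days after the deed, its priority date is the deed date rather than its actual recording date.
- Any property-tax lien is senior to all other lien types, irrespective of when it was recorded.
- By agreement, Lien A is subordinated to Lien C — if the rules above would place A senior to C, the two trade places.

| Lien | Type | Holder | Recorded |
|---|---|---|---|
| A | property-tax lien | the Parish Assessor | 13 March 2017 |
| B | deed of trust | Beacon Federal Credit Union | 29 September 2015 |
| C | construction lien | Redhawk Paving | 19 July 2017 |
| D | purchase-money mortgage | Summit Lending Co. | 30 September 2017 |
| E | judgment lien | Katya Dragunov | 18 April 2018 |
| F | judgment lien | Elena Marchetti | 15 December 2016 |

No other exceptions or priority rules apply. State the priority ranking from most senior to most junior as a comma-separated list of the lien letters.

Effective dates: D was recorded within the 21-day window, so its effective date is the deed date 12 September 2017.
A is a property-tax lien, so it outranks all other liens regardless of date.
Remaining liens by effective date: B (29 September 2015), F (15 December 2016), C (19 July 2017), D (12 September 2017), E (18 April 2018).
The subordination applies — A was senior to C — so A and C swap.

C, B, F, A, D, E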